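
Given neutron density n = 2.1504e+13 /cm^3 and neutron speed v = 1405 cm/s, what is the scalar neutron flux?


phi = n * v
phi = 2.1504e+13 * 1405
phi = 3.0213e+16 /cm^2/s

3.0213e+16


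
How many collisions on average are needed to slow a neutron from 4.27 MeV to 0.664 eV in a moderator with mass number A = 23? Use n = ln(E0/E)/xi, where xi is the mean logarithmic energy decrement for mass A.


xi = 1 + (A-1)^2/(2A)*ln((A-1)/(A+1)) = 0.08448899 (for A = 23)
n = ln(E0/E) / xi
n = ln(4.27e6 / 0.664) / 0.08448899
n = ln(6.430723e+06) / 0.08448899 = 185.55

185.55


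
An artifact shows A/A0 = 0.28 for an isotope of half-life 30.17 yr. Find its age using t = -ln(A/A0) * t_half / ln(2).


lambda = ln(2) / t_half = ln(2) / 30.17 = 0.02297472 /yr
t = -ln(A/A0) / lambda
t = -ln(0.28) / 0.02297472
t = 55.407 yr

55.407


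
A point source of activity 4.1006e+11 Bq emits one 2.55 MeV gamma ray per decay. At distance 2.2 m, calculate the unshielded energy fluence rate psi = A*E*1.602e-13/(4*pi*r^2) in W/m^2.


psi = A * E * 1.602e-13 / (4*pi*r^2)
psi = 4.1006e+11 * 2.55 * 1.602e-13 / (4*pi*2.2^2)
psi = 0.0027542 W/m^2

0.0027542


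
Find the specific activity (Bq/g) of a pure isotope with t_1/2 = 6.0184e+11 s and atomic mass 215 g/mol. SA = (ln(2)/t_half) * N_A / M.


lambda = ln(2) / t_half = ln(2) / 6.0184e+11 = 1.151713e-12 /s
SA = lambda * N_A / M
SA = 1.151713e-12 * 6.022e23 / 215
SA = 3.2259e+09 Bq/g

3.2259e+09


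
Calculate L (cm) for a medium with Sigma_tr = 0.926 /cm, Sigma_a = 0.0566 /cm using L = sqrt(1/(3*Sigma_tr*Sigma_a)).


D = 1 / (3 * Sigma_tr) = 1 / (3 * 0.926) = 0.3599712 cm
L = sqrt(D / Sigma_a)
L = sqrt(0.3599712 / 0.0566)
L = 2.5219 cm

2.5219


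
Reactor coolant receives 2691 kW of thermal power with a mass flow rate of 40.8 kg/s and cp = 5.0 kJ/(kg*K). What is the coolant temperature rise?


dT = Q / (m_dot * cp)
dT = 2691 / (40.8 * 5.0)
dT = 13.191 C

13.191


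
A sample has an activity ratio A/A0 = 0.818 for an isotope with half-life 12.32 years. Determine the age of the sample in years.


lambda = ln(2) / t_half = ln(2) / 12.32 = 0.05626195 /yr
t = -ln(A/A0) / lambda
t = -ln(0.818) / 0.05626195
t = 3.5707 yr

3.5707


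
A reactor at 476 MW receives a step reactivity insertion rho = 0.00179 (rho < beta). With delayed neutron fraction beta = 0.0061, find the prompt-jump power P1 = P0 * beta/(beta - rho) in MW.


P1/P0 = beta / (beta - rho)
P1/P0 = 0.0061 / (0.0061 - 0.00179) = 1.415313
P1 = 476 * 1.415313 = 673.69 MW

673.69


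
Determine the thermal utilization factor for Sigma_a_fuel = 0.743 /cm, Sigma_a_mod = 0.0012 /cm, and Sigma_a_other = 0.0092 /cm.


f = Sigma_a_fuel / (Sigma_a_fuel + Sigma_a_mod + Sigma_a_other)
f = 0.743 / (0.743 + 0.0012 + 0.0092)
f = 0.98620

0.98620


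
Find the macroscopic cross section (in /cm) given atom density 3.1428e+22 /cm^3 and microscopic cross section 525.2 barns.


Sigma = N * sigma_barns * 1e-24
Sigma = 3.1428e+22 * 525.2 * 1e-24
Sigma = 16.506 /cm

16.506


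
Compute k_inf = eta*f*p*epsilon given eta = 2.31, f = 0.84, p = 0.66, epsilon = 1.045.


k_inf = eta * f * p * epsilon
k_inf = 2.31 * 0.84 * 0.66 * 1.045
k_inf = 1.3383

1.3383


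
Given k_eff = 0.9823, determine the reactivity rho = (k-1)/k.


rho = (k_eff - 1) / k_eff
rho = (0.9823 - 1) / 0.9823
rho = -0.018019

-0.018019


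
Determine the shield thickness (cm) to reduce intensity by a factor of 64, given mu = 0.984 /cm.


x = ln(factor) / mu
x = ln(64) / 0.984
x = 4.2265 cm

4.2265


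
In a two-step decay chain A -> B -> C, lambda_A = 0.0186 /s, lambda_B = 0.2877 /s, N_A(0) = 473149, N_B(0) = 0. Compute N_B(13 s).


N_B(t) = lambda_A * N_A0 / (lambda_B - lambda_A) * [exp(-lambda_A*t) - exp(-lambda_B*t)]
exp(-0.0186*13) = 0.7852132; exp(-0.2877*13) = 0.02375173
N_B = 0.0186 * 473149 / (0.2877 - 0.0186) * (0.7852132 - 0.02375173)
N_B = 24903

24903


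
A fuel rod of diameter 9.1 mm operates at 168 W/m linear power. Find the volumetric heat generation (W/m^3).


r = D / 2 / 1000 = 9.1 / 2 / 1000 = 0.00455 m
q''' = q' / (pi * r^2)
q''' = 168 / (pi * 0.00455^2)
q''' = 2.5831e+06 W/m^3

2.5831e+06


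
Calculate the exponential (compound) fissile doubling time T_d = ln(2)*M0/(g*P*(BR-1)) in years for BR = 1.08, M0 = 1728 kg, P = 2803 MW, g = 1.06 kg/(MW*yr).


Breeding gain G = BR - 1 = 1.08 - 1 = 0.08
Fissile production rate = g * P * G = 1.06 * 2803 * 0.08 = 237.6944 kg/yr
T_d = ln(2) * M0 / (g * P * G)
T_d = ln(2) * 1728 / 237.6944 = 5.0391 yr

5.0391


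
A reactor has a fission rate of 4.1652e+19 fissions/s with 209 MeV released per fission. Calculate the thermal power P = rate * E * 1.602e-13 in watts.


P = fission_rate * E_MeV * 1.602e-13
P = 4.1652e+19 * 209 * 1.602e-13
P = 1.3946e+09 W

1.3946e+09


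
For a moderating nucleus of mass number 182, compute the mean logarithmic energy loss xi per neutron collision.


xi = 1 + (A-1)^2/(2A) * ln((A-1)/(A+1))
xi = 1 + (182-1)^2/(2*182) * ln((182-1)/(182 +1))
xi = 0.010949

0.010949


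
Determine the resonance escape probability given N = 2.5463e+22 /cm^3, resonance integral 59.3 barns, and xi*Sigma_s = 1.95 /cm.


p = exp(-N * I * 1e-24 / (xi*Sigma_s))
p = exp(-2.5463e+22 * 59.3 * 1e-24 / 1.95)
p = 0.46101

0.46101


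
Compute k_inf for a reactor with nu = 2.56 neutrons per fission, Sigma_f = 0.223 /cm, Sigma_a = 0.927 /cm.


k_inf = nu * Sigma_f / Sigma_a
k_inf = 2.56 * 0.223 / 0.927
k_inf = 0.61584

0.61584


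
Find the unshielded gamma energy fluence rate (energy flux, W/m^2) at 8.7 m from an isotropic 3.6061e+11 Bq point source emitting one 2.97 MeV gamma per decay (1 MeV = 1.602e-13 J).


psi = A * E * 1.602e-13 / (4*pi*r^2)
psi = 3.6061e+11 * 2.97 * 1.602e-13 / (4*pi*8.7^2)
psi = 1.8039e-04 W/m^2

1.8039e-04


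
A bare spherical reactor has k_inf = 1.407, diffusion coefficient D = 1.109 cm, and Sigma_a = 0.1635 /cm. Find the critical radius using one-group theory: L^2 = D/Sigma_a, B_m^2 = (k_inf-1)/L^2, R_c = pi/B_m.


L^2 = D / Sigma_a = 1.109 / 0.1635 = 6.782875 cm^2
B_m^2 = (k_inf - 1) / L^2 = (1.407 - 1) / 6.782875 = 0.06000405 /cm^2
For a bare sphere: B_g = pi/R, so R_c = pi / sqrt(B_m^2)
R_c = pi / sqrt(0.06000405) = 12.825 cm

12.825


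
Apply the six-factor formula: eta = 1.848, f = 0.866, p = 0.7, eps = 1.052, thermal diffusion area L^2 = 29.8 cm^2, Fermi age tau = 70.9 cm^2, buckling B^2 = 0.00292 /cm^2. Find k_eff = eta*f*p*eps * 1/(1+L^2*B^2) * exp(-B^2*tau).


k_inf = eta*f*p*eps = 1.848*0.866*0.7*1.052 = 1.178511
P_TNL = 1/(1 + L^2*B^2) = 1/(1 + 29.8*0.00292) = 0.9199497
P_FNL = exp(-B^2*tau) = exp(-0.00292*70.9) = 0.8129969
k_eff = k_inf * P_TNL * P_FNL = 1.178511 * 0.9199497 * 0.8129969
k_eff = 0.88143

0.88143


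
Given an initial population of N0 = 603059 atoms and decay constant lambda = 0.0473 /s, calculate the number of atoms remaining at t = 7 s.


N = N0 * exp(-lambda * t)
N = 603059 * exp(-0.0473 * 7)
N = 433077

433077


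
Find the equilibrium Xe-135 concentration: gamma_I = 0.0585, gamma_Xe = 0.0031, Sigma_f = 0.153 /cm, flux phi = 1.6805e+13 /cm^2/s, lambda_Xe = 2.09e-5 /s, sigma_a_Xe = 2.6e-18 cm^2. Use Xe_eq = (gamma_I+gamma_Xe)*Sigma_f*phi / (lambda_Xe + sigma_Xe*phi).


Xe_eq = (gamma_I + gamma_Xe) * Sigma_f * phi / (lambda_Xe + sigma_Xe * phi)
Numerator = (0.0585 + 0.0031) * 0.153 * 1.6805e+13 = 1.583838e+11
Denominator = 2.09e-5 + 2.6e-18 * 1.6805e+13 = 6.459300e-05
Xe_eq = 1.583838e+11 / 6.459300e-05 = 2.4520e+15 /cm^3

2.4520e+15


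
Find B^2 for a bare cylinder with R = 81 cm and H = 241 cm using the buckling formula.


B^2 = (2.405/R)^2 + (pi/H)^2
B^2 = (2.405/81)^2 + (pi/241)^2
B^2 = 0.0010515 /cm^2

0.0010515


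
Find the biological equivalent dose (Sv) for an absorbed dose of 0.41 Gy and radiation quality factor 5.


H = D * Q
H = 0.41 * 5
H = 2.0500 Sv

2.0500


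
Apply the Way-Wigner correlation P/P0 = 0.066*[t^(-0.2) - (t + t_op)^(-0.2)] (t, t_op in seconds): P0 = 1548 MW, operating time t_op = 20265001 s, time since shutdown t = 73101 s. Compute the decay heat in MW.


P/P0 = 0.066 * [t^(-0.2) - (t + t_op)^(-0.2)]
P/P0 = 0.066 * [73101^(-0.2) - (73101 + 20265001)^(-0.2)]
P/P0 = 0.066 * [0.1064671 - 0.03454124] = 0.004747107
P = 1548 * 0.004747107 = 7.3485 MW

7.3485


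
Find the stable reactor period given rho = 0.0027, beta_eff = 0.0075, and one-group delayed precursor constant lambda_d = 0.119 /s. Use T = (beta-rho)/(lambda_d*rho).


T = (beta - rho) / (lambda_d * rho)
T = (0.0075 - 0.0027) / (0.119 * 0.0027)
T = 14.939 s

14.939


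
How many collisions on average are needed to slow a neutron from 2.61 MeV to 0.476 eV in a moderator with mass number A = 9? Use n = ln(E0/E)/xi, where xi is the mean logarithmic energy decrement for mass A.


xi = 1 + (A-1)^2/(2A)*ln((A-1)/(A+1)) = 0.2066007 (for A = 9)
n = ln(E0/E) / xi
n = ln(2.61e6 / 0.476) / 0.2066007
n = ln(5.483193e+06) / 0.2066007 = 75.107

75.107


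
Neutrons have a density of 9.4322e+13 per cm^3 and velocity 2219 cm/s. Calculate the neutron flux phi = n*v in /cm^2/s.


phi = n * v
phi = 9.4322e+13 * 2219
phi = 2.0930e+17 /cm^2/s

2.0930e+17


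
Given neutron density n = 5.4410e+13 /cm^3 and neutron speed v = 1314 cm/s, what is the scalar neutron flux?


phi = n * v
phi = 5.4410e+13 * 1314
phi = 7.1495e+16 /cm^2/s

7.1495e+16


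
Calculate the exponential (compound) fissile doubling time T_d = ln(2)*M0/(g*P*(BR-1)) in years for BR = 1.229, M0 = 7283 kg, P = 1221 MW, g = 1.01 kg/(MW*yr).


Breeding gain G = BR - 1 = 1.229 - 1 = 0.229
Fissile production rate = g * P * G = 1.01 * 1221 * 0.229 = 282.40509 kg/yr
T_d = ln(2) * M0 / (g * P * G)
T_d = ln(2) * 7283 / 282.40509 = 17.876 yr

17.876


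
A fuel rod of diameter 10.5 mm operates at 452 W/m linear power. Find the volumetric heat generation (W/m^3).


r = D / 2 / 1000 = 10.5 / 2 / 1000 = 0.00525 m
q''' = q' / (pi * r^2)
q''' = 452 / (pi * 0.00525^2)
q''' = 5.2200e+06 W/m^3

5.2200e+06


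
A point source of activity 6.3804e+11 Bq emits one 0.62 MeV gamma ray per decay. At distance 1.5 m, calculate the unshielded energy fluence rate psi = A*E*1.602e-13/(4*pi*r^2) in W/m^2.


psi = A * E * 1.602e-13 / (4*pi*r^2)
psi = 6.3804e+11 * 0.62 * 1.602e-13 / (4*pi*1.5^2)
psi = 0.0022414 W/m^2

0.0022414


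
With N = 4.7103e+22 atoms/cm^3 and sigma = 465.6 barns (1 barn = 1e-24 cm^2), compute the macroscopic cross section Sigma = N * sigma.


Sigma = N * sigma_barns * 1e-24
Sigma = 4.7103e+22 * 465.6 * 1e-24
Sigma = 21.931 /cm

21.931


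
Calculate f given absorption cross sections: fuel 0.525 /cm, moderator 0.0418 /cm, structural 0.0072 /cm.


f = Sigma_a_fuel / (Sigma_a_fuel + Sigma_a_mod + Sigma_a_other)
f = 0.525 / (0.525 + 0.0418 + 0.0072)
f = 0.91463

0.91463


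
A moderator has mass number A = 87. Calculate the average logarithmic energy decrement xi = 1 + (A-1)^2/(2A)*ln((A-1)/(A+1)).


xi = 1 + (A-1)^2/(2A) * ln((A-1)/(A+1))
xi = 1 + (87-1)^2/(2*87) * ln((87-1)/(87 +1))
xi = 0.022813

0.022813


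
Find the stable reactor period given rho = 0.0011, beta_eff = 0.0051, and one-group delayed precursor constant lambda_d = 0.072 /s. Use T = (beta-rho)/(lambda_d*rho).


T = (beta - rho) / (lambda_d * rho)
T = (0.0051 - 0.0011) / (0.072 * 0.0011)
T = 50.505 s

50.505


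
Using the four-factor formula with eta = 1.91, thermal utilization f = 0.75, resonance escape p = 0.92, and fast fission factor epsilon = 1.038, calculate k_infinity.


k_inf = eta * f * p * epsilon
k_inf = 1.91 * 0.75 * 0.92 * 1.038
k_inf = 1.3680

1.3680


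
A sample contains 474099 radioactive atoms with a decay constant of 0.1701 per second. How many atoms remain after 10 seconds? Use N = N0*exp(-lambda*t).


N = N0 * exp(-lambda * t)
N = 474099 * exp(-0.1701 * 10)
N = 86524

86524


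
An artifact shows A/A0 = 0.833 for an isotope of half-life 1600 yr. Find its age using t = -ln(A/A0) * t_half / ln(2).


lambda = ln(2) / t_half = ln(2) / 1600 = 4.332170e-04 /yr
t = -ln(A/A0) / lambda
t = -ln(0.833) / 4.332170e-04
t = 421.78 yr

421.78


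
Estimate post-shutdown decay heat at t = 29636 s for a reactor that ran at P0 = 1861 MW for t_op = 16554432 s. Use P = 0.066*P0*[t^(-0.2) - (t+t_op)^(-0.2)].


P/P0 = 0.066 * [t^(-0.2) - (t + t_op)^(-0.2)]
P/P0 = 0.066 * [29636^(-0.2) - (29636 + 16554432)^(-0.2)]
P/P0 = 0.066 * [0.1275370 - 0.03598005] = 0.006042759
P = 1861 * 0.006042759 = 11.246 MW

11.246


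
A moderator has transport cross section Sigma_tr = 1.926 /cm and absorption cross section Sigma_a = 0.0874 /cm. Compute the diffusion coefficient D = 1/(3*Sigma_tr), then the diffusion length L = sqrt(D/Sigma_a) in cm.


D = 1 / (3 * Sigma_tr) = 1 / (3 * 1.926) = 0.1730703 cm
L = sqrt(D / Sigma_a)
L = sqrt(0.1730703 / 0.0874)
L = 1.4072 cm

1.4072


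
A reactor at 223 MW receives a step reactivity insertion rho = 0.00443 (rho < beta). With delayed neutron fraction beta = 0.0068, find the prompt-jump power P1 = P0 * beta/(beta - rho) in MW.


P1/P0 = beta / (beta - rho)
P1/P0 = 0.0068 / (0.0068 - 0.00443) = 2.869198
P1 = 223 * 2.869198 = 639.83 MW

639.83


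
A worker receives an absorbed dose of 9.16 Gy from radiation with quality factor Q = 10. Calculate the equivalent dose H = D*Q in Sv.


H = D * Q
H = 9.16 * 10
H = 91.600 Sv

91.600


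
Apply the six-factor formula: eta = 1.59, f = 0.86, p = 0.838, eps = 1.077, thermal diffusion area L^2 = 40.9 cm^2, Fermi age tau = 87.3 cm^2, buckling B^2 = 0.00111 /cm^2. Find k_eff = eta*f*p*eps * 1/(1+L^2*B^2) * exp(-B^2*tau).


k_inf = eta*f*p*eps = 1.59*0.86*0.838*1.077 = 1.234114
P_TNL = 1/(1 + L^2*B^2) = 1/(1 + 40.9*0.00111) = 0.9565726
P_FNL = exp(-B^2*tau) = exp(-0.00111*87.3) = 0.9076440
k_eff = k_inf * P_TNL * P_FNL = 1.234114 * 0.9565726 * 0.9076440
k_eff = 1.0715

1.0715


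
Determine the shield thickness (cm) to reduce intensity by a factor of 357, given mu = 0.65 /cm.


x = ln(factor) / mu
x = ln(357) / 0.65
x = 9.0427 cm

9.0427


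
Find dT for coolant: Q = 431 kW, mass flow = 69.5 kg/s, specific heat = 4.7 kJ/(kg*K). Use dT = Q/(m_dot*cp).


dT = Q / (m_dot * cp)
dT = 431 / (69.5 * 4.7)
dT = 1.3195 C

1.3195


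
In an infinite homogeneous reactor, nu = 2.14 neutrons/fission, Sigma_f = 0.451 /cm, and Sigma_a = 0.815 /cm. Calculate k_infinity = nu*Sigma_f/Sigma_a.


k_inf = nu * Sigma_f / Sigma_a
k_inf = 2.14 * 0.451 / 0.815
k_inf = 1.1842

1.1842


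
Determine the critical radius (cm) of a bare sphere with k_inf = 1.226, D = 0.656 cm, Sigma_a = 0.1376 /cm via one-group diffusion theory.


L^2 = D / Sigma_a = 0.656 / 0.1376 = 4.767442 cm^2
B_m^2 = (k_inf - 1) / L^2 = (1.226 - 1) / 4.767442 = 0.04740488 /cm^2
For a bare sphere: B_g = pi/R, so R_c = pi / sqrt(B_m^2)
R_c = pi / sqrt(0.04740488) = 14.429 cm

14.429


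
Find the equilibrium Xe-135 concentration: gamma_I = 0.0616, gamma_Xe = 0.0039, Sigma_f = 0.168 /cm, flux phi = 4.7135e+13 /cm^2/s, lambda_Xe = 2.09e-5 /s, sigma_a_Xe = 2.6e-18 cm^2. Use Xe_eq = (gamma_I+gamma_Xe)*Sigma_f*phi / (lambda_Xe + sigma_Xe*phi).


Xe_eq = (gamma_I + gamma_Xe) * Sigma_f * phi / (lambda_Xe + sigma_Xe * phi)
Numerator = (0.0616 + 0.0039) * 0.168 * 4.7135e+13 = 5.186735e+11
Denominator = 2.09e-5 + 2.6e-18 * 4.7135e+13 = 1.434510e-04
Xe_eq = 5.186735e+11 / 1.434510e-04 = 3.6157e+15 /cm^3

3.6157e+15


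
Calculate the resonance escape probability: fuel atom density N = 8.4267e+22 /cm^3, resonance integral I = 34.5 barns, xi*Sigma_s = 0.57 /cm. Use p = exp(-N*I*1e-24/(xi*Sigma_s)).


p = exp(-N * I * 1e-24 / (xi*Sigma_s))
p = exp(-8.4267e+22 * 34.5 * 1e-24 / 0.57)
p = 0.0060945

0.0060945


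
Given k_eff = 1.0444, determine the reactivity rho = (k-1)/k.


rho = (k_eff - 1) / k_eff
rho = (1.0444 - 1) / 1.0444
rho = 0.042512

0.042512


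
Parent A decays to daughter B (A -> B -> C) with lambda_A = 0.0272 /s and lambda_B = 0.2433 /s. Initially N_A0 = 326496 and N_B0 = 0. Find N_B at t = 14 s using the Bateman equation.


N_B(t) = lambda_A * N_A0 / (lambda_B - lambda_A) * [exp(-lambda_A*t) - exp(-lambda_B*t)]
exp(-0.0272*14) = 0.6833145; exp(-0.2433*14) = 0.03316700
N_B = 0.0272 * 326496 / (0.2433 - 0.0272) * (0.6833145 - 0.03316700)
N_B = 26718

26718


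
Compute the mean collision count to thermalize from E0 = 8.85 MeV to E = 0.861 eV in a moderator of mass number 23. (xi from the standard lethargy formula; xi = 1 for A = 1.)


xi = 1 + (A-1)^2/(2A)*ln((A-1)/(A+1)) = 0.08448899 (for A = 23)
n = ln(E0/E) / xi
n = ln(8.85e6 / 0.861) / 0.08448899
n = ln(1.027875e+07) / 0.08448899 = 191.10

191.10


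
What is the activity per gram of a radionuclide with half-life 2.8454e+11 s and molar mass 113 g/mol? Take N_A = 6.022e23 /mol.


lambda = ln(2) / t_half = ln(2) / 2.8454e+11 = 2.436027e-12 /s
SA = lambda * N_A / M
SA = 2.436027e-12 * 6.022e23 / 113
SA = 1.2982e+10 Bq/g

1.2982e+10


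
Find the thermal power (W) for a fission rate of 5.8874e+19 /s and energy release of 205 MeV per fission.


P = fission_rate * E_MeV * 1.602e-13
P = 5.8874e+19 * 205 * 1.602e-13
P = 1.9335e+09 W

1.9335e+09


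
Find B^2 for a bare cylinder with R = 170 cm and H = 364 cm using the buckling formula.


B^2 = (2.405/R)^2 + (pi/H)^2
B^2 = (2.405/170)^2 + (pi/364)^2
B^2 = 2.7463e-04 /cm^2

2.7463e-04


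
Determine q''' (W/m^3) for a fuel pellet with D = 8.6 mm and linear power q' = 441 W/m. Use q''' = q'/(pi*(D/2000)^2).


r = D / 2 / 1000 = 8.6 / 2 / 1000 = 0.0043 m
q''' = q' / (pi * r^2)
q''' = 441 / (pi * 0.0043^2)
q''' = 7.5919e+06 W/m^3

7.5919e+06


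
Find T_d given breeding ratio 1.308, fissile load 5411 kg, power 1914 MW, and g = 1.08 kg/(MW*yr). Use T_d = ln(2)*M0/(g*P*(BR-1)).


Breeding gain G = BR - 1 = 1.308 - 1 = 0.308
Fissile production rate = g * P * G = 1.08 * 1914 * 0.308 = 636.67296 kg/yr
T_d = ln(2) * M0 / (g * P * G)
T_d = ln(2) * 5411 / 636.67296 = 5.8910 yr

5.8910


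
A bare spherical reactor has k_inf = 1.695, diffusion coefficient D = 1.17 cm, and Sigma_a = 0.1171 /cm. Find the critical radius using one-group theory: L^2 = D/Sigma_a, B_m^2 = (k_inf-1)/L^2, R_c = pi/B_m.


L^2 = D / Sigma_a = 1.17 / 0.1171 = 9.991460 cm^2
B_m^2 = (k_inf - 1) / L^2 = (1.695 - 1) / 9.991460 = 0.06955940 /cm^2
For a bare sphere: B_g = pi/R, so R_c = pi / sqrt(B_m^2)
R_c = pi / sqrt(0.06955940) = 11.912 cm

11.912


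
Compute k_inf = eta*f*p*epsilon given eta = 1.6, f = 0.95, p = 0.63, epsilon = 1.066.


k_inf = eta * f * p * epsilon
k_inf = 1.6 * 0.95 * 0.63 * 1.066
k_inf = 1.0208

1.0208


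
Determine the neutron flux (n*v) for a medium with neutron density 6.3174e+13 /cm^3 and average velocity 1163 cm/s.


phi = n * v
phi = 6.3174e+13 * 1163
phi = 7.3471e+16 /cm^2/s

7.3471e+16


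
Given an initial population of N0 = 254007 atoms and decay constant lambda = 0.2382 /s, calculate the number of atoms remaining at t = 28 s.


N = N0 * exp(-lambda * t)
N = 254007 * exp(-0.2382 * 28)
N = 322.31

322.31


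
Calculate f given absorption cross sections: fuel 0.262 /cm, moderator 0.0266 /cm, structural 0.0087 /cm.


f = Sigma_a_fuel / (Sigma_a_fuel + Sigma_a_mod + Sigma_a_other)
f = 0.262 / (0.262 + 0.0266 + 0.0087)
f = 0.88126

0.88126


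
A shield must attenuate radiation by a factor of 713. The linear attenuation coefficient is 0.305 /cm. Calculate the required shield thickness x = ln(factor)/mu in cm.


x = ln(factor) / mu
x = ln(713) / 0.305
x = 21.539 cm

21.539


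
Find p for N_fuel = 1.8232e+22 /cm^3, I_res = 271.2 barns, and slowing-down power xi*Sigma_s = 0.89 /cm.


p = exp(-N * I * 1e-24 / (xi*Sigma_s))
p = exp(-1.8232e+22 * 271.2 * 1e-24 / 0.89)
p = 0.0038656

0.0038656


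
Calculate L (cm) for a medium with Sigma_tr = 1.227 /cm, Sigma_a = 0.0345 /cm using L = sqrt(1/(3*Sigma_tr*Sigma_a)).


D = 1 / (3 * Sigma_tr) = 1 / (3 * 1.227) = 0.2716653 cm
L = sqrt(D / Sigma_a)
L = sqrt(0.2716653 / 0.0345)
L = 2.8061 cm

2.8061


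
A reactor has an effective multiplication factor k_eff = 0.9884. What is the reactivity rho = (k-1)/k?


rho = (k_eff - 1) / k_eff
rho = (0.9884 - 1) / 0.9884
rho = -0.011736

-0.011736


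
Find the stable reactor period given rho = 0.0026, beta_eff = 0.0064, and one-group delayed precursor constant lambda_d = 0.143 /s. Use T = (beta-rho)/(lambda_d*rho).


T = (beta - rho) / (lambda_d * rho)
T = (0.0064 - 0.0026) / (0.143 * 0.0026)
T = 10.221 s

10.221


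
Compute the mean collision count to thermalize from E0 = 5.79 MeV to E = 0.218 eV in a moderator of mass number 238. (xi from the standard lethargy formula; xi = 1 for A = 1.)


xi = 1 + (A-1)^2/(2A)*ln((A-1)/(A+1)) = 0.008379872 (for A = 238)
n = ln(E0/E) / xi
n = ln(5.79e6 / 0.218) / 0.008379872
n = ln(2.655963e+07) / 0.008379872 = 2040.0

2040.0


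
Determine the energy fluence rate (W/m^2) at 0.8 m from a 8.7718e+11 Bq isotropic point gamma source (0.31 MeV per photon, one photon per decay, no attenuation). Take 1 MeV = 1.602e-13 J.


psi = A * E * 1.602e-13 / (4*pi*r^2)
psi = 8.7718e+11 * 0.31 * 1.602e-13 / (4*pi*0.8^2)
psi = 0.0054166 W/m^2

0.0054166


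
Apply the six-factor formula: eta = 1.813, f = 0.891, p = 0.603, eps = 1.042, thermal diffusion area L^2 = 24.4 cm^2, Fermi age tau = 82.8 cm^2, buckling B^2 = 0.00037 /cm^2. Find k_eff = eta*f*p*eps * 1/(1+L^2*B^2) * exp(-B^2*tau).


k_inf = eta*f*p*eps = 1.813*0.891*0.603*1.042 = 1.014987
P_TNL = 1/(1 + L^2*B^2) = 1/(1 + 24.4*0.00037) = 0.9910528
P_FNL = exp(-B^2*tau) = exp(-0.00037*82.8) = 0.9698285
k_eff = k_inf * P_TNL * P_FNL = 1.014987 * 0.9910528 * 0.9698285
k_eff = 0.97556

0.97556


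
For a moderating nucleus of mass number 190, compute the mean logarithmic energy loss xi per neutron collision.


xi = 1 + (A-1)^2/(2A) * ln((A-1)/(A+1))
xi = 1 + (190-1)^2/(2*190) * ln((190-1)/(190 +1))
xi = 0.010489

0.010489


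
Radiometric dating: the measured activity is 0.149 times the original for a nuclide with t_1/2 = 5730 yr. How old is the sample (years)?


lambda = ln(2) / t_half = ln(2) / 5730 = 1.209681e-04 /yr
t = -ln(A/A0) / lambda
t = -ln(0.149) / 1.209681e-04
t = 15738 yr

15738


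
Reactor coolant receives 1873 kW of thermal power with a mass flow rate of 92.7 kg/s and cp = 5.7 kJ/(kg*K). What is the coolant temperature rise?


dT = Q / (m_dot * cp)
dT = 1873 / (92.7 * 5.7)
dT = 3.5447 C

3.5447


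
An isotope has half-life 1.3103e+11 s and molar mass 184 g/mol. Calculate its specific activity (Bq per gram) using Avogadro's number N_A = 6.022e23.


lambda = ln(2) / t_half = ln(2) / 1.3103e+11 = 5.289988e-12 /s
SA = lambda * N_A / M
SA = 5.289988e-12 * 6.022e23 / 184
SA = 1.7313e+10 Bq/g

1.7313e+10


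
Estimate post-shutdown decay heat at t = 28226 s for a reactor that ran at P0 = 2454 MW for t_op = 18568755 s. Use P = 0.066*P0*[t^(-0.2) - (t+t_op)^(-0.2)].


P/P0 = 0.066 * [t^(-0.2) - (t + t_op)^(-0.2)]
P/P0 = 0.066 * [28226^(-0.2) - (28226 + 18568755)^(-0.2)]
P/P0 = 0.066 * [0.1287864 - 0.03516507] = 0.006179008
P = 2454 * 0.006179008 = 15.163 MW

15.163


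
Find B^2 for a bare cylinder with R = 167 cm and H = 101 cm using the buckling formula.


B^2 = (2.405/R)^2 + (pi/H)^2
B^2 = (2.405/167)^2 + (pi/101)^2
B^2 = 0.0011749 /cm^2

0.0011749


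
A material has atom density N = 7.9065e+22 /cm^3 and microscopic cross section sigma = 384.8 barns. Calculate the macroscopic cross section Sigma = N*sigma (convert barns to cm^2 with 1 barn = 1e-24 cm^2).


Sigma = N * sigma_barns * 1e-24
Sigma = 7.9065e+22 * 384.8 * 1e-24
Sigma = 30.424 /cm

30.424


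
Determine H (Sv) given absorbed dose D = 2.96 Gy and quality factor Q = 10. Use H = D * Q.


H = D * Q
H = 2.96 * 10
H = 29.600 Sv

29.600


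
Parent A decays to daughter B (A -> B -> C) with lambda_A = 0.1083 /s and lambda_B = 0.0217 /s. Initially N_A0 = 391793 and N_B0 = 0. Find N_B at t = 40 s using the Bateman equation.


N_B(t) = lambda_A * N_A0 / (lambda_B - lambda_A) * [exp(-lambda_A*t) - exp(-lambda_B*t)]
exp(-0.1083*40) = 0.01314124; exp(-0.0217*40) = 0.4197903
N_B = 0.1083 * 391793 / (0.0217 - 0.1083) * (0.01314124 - 0.4197903)
N_B = 199245

199245


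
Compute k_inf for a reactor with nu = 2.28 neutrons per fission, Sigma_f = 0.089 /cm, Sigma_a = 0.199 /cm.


k_inf = nu * Sigma_f / Sigma_a
k_inf = 2.28 * 0.089 / 0.199
k_inf = 1.0197

1.0197


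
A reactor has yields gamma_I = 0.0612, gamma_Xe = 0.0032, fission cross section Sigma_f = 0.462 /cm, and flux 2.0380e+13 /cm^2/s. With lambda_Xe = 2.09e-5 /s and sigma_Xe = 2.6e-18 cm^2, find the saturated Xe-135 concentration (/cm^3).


Xe_eq = (gamma_I + gamma_Xe) * Sigma_f * phi / (lambda_Xe + sigma_Xe * phi)
Numerator = (0.0612 + 0.0032) * 0.462 * 2.0380e+13 = 6.063621e+11
Denominator = 2.09e-5 + 2.6e-18 * 2.0380e+13 = 7.388800e-05
Xe_eq = 6.063621e+11 / 7.388800e-05 = 8.2065e+15 /cm^3

8.2065e+15


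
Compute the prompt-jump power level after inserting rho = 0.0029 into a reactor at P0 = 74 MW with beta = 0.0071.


P1/P0 = beta / (beta - rho)
P1/P0 = 0.0071 / (0.0071 - 0.0029) = 1.690476
P1 = 74 * 1.690476 = 125.10 MW

125.10


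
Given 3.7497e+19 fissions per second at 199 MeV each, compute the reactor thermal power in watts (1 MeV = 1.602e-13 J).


P = fission_rate * E_MeV * 1.602e-13
P = 3.7497e+19 * 199 * 1.602e-13
P = 1.1954e+09 W

1.1954e+09


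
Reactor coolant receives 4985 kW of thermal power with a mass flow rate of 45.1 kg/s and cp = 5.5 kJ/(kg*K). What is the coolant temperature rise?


dT = Q / (m_dot * cp)
dT = 4985 / (45.1 * 5.5)
dT = 20.097 C

20.097


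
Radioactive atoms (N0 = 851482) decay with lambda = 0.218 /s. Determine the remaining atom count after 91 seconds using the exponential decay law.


N = N0 * exp(-lambda * t)
N = 851482 * exp(-0.218 * 91)
N = 0.0020637

0.0020637


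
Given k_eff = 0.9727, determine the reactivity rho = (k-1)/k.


rho = (k_eff - 1) / k_eff
rho = (0.9727 - 1) / 0.9727
rho = -0.028066

-0.028066


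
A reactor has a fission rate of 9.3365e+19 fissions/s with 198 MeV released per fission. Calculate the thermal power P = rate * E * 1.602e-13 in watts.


P = fission_rate * E_MeV * 1.602e-13
P = 9.3365e+19 * 198 * 1.602e-13
P = 2.9615e+09 W

2.9615e+09


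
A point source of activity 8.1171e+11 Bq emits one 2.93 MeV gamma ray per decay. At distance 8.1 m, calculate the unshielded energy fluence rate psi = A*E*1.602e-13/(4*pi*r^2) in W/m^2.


psi = A * E * 1.602e-13 / (4*pi*r^2)
psi = 8.1171e+11 * 2.93 * 1.602e-13 / (4*pi*8.1^2)
psi = 4.6212e-04 W/m^2

4.6212e-04


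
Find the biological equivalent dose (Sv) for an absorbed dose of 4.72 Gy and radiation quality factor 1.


H = D * Q
H = 4.72 * 1
H = 4.7200 Sv

4.7200


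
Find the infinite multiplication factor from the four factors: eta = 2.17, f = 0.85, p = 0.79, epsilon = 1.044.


k_inf = eta * f * p * epsilon
k_inf = 2.17 * 0.85 * 0.79 * 1.044
k_inf = 1.5213

1.5213


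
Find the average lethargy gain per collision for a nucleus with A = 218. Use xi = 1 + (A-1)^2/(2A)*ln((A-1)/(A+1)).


xi = 1 + (A-1)^2/(2A) * ln((A-1)/(A+1))
xi = 1 + (218-1)^2/(2*218) * ln((218-1)/(218 +1))
xi = 0.0091463

0.0091463


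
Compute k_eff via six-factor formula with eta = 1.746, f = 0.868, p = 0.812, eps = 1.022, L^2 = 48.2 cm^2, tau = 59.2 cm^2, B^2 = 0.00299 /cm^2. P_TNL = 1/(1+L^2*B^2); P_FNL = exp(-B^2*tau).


k_inf = eta*f*p*eps = 1.746*0.868*0.812*1.022 = 1.257682
P_TNL = 1/(1 + L^2*B^2) = 1/(1 + 48.2*0.00299) = 0.8740357
P_FNL = exp(-B^2*tau) = exp(-0.00299*59.2) = 0.8377731
k_eff = k_inf * P_TNL * P_FNL = 1.257682 * 0.8740357 * 0.8377731
k_eff = 0.92093

0.92093


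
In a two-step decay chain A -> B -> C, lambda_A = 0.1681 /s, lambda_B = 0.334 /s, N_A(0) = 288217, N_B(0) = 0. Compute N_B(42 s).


N_B(t) = lambda_A * N_A0 / (lambda_B - lambda_A) * [exp(-lambda_A*t) - exp(-lambda_B*t)]
exp(-0.1681*42) = 8.586064e-04; exp(-0.334*42) = 8.085689e-07
N_B = 0.1681 * 288217 / (0.334 - 0.1681) * (8.586064e-04 - 8.085689e-07)
N_B = 250.51

250.51


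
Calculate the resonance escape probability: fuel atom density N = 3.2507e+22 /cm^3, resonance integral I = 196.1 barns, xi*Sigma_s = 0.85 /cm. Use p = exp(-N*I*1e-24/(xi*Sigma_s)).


p = exp(-N * I * 1e-24 / (xi*Sigma_s))
p = exp(-3.2507e+22 * 196.1 * 1e-24 / 0.85)
p = 5.5333e-04

5.5333e-04


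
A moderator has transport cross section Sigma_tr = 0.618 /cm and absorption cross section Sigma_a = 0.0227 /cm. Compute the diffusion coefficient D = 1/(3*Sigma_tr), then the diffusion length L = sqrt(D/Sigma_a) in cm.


D = 1 / (3 * Sigma_tr) = 1 / (3 * 0.618) = 0.5393743 cm
L = sqrt(D / Sigma_a)
L = sqrt(0.5393743 / 0.0227)
L = 4.8745 cm

4.8745


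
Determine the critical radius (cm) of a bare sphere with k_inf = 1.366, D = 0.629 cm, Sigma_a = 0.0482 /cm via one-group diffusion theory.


L^2 = D / Sigma_a = 0.629 / 0.0482 = 13.04979 cm^2
B_m^2 = (k_inf - 1) / L^2 = (1.366 - 1) / 13.04979 = 0.02804643 /cm^2
For a bare sphere: B_g = pi/R, so R_c = pi / sqrt(B_m^2)
R_c = pi / sqrt(0.02804643) = 18.759 cm

18.759


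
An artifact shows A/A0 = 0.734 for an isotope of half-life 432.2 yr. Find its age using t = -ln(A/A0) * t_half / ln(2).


lambda = ln(2) / t_half = ln(2) / 432.2 = 0.001603765 /yr
t = -ln(A/A0) / lambda
t = -ln(0.734) / 0.001603765
t = 192.83 yr

192.83


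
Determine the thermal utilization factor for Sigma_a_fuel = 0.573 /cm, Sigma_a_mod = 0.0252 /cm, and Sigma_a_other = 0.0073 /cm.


f = Sigma_a_fuel / (Sigma_a_fuel + Sigma_a_mod + Sigma_a_other)
f = 0.573 / (0.573 + 0.0252 + 0.0073)
f = 0.94633

0.94633


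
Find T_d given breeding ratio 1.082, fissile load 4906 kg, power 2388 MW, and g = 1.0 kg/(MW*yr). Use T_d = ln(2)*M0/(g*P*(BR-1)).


Breeding gain G = BR - 1 = 1.082 - 1 = 0.082
Fissile production rate = g * P * G = 1.0 * 2388 * 0.082 = 195.816 kg/yr
T_d = ln(2) * M0 / (g * P * G)
T_d = ln(2) * 4906 / 195.816 = 17.366 yr

17.366


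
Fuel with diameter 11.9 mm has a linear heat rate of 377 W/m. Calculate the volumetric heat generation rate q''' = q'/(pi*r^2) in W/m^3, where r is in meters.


r = D / 2 / 1000 = 11.9 / 2 / 1000 = 0.00595 m
q''' = q' / (pi * r^2)
q''' = 377 / (pi * 0.00595^2)
q''' = 3.3897e+06 W/m^3

3.3897e+06


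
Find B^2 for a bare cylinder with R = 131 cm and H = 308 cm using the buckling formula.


B^2 = (2.405/R)^2 + (pi/H)^2
B^2 = (2.405/131)^2 + (pi/308)^2
B^2 = 4.4108e-04 /cm^2

4.4108e-04


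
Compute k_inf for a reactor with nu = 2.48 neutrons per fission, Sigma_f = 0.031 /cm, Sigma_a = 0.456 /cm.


k_inf = nu * Sigma_f / Sigma_a
k_inf = 2.48 * 0.031 / 0.456
k_inf = 0.16860

0.16860


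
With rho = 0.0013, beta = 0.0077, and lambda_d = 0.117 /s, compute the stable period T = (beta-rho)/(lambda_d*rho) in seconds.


T = (beta - rho) / (lambda_d * rho)
T = (0.0077 - 0.0013) / (0.117 * 0.0013)
T = 42.078 s

42.078


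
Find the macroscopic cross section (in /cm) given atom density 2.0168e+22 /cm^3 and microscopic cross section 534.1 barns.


Sigma = N * sigma_barns * 1e-24
Sigma = 2.0168e+22 * 534.1 * 1e-24
Sigma = 10.772 /cm

10.772


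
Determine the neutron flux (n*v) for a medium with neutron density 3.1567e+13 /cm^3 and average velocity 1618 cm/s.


phi = n * v
phi = 3.1567e+13 * 1618
phi = 5.1075e+16 /cm^2/s

5.1075e+16


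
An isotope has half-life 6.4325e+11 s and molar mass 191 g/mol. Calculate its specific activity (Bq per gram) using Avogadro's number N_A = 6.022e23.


lambda = ln(2) / t_half = ln(2) / 6.4325e+11 = 1.077570e-12 /s
SA = lambda * N_A / M
SA = 1.077570e-12 * 6.022e23 / 191
SA = 3.3974e+09 Bq/g

3.3974e+09


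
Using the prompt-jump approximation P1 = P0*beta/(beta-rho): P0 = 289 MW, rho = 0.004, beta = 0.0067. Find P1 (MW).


P1/P0 = beta / (beta - rho)
P1/P0 = 0.0067 / (0.0067 - 0.004) = 2.481481
P1 = 289 * 2.481481 = 717.15 MW

717.15


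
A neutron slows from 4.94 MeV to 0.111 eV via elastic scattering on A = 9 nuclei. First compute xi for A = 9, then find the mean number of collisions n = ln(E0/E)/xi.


xi = 1 + (A-1)^2/(2A)*ln((A-1)/(A+1)) = 0.2066007 (for A = 9)
n = ln(E0/E) / xi
n = ln(4.94e6 / 0.111) / 0.2066007
n = ln(4.450450e+07) / 0.2066007 = 85.242

85.242


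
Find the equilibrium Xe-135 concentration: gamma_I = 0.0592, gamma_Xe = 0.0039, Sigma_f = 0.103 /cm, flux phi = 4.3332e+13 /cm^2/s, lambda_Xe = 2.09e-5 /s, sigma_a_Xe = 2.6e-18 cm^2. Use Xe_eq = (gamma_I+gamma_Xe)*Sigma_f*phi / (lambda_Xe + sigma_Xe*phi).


Xe_eq = (gamma_I + gamma_Xe) * Sigma_f * phi / (lambda_Xe + sigma_Xe * phi)
Numerator = (0.0592 + 0.0039) * 0.103 * 4.3332e+13 = 2.816277e+11
Denominator = 2.09e-5 + 2.6e-18 * 4.3332e+13 = 1.335632e-04
Xe_eq = 2.816277e+11 / 1.335632e-04 = 2.1086e+15 /cm^3

2.1086e+15


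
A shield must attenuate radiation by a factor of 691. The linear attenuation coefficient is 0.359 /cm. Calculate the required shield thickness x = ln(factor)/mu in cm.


x = ln(factor) / mu
x = ln(691) / 0.359
x = 18.212 cm

18.212


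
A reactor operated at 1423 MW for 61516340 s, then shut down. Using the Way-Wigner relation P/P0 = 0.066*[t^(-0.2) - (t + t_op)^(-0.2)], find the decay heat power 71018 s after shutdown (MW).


P/P0 = 0.066 * [t^(-0.2) - (t + t_op)^(-0.2)]
P/P0 = 0.066 * [71018^(-0.2) - (71018 + 61516340)^(-0.2)]
P/P0 = 0.066 * [0.1070844 - 0.02767590] = 0.005240961
P = 1423 * 0.005240961 = 7.4579 MW

7.4579


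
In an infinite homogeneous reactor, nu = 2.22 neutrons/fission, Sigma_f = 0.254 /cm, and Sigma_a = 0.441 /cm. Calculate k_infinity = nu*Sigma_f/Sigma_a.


k_inf = nu * Sigma_f / Sigma_a
k_inf = 2.22 * 0.254 / 0.441
k_inf = 1.2786

1.2786


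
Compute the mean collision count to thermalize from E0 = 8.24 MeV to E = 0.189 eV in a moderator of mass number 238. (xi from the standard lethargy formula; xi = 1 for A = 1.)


xi = 1 + (A-1)^2/(2A)*ln((A-1)/(A+1)) = 0.008379872 (for A = 238)
n = ln(E0/E) / xi
n = ln(8.24e6 / 0.189) / 0.008379872
n = ln(4.359788e+07) / 0.008379872 = 2099.1

2099.1


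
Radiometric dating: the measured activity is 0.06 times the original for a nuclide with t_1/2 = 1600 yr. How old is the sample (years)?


lambda = ln(2) / t_half = ln(2) / 1600 = 4.332170e-04 /yr
t = -ln(A/A0) / lambda
t = -ln(0.06) / 4.332170e-04
t = 6494.2 yr

6494.2


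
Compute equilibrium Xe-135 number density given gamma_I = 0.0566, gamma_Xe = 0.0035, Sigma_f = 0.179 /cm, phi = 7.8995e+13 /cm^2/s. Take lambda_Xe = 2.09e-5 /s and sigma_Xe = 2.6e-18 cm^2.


Xe_eq = (gamma_I + gamma_Xe) * Sigma_f * phi / (lambda_Xe + sigma_Xe * phi)
Numerator = (0.0566 + 0.0035) * 0.179 * 7.8995e+13 = 8.498203e+11
Denominator = 2.09e-5 + 2.6e-18 * 7.8995e+13 = 2.262870e-04
Xe_eq = 8.498203e+11 / 2.262870e-04 = 3.7555e+15 /cm^3

3.7555e+15


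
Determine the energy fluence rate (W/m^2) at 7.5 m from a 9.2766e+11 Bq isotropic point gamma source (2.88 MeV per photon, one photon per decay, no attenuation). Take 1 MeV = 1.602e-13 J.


psi = A * E * 1.602e-13 / (4*pi*r^2)
psi = 9.2766e+11 * 2.88 * 1.602e-13 / (4*pi*7.5^2)
psi = 6.0550e-04 W/m^2

6.0550e-04


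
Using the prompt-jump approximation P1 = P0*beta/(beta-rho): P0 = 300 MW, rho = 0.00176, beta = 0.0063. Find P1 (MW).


P1/P0 = beta / (beta - rho)
P1/P0 = 0.0063 / (0.0063 - 0.00176) = 1.387665
P1 = 300 * 1.387665 = 416.30 MW

416.30


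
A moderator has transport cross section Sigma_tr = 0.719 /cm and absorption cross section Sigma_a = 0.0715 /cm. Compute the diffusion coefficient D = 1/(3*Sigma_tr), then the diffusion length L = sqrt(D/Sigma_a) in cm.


D = 1 / (3 * Sigma_tr) = 1 / (3 * 0.719) = 0.4636069 cm
L = sqrt(D / Sigma_a)
L = sqrt(0.4636069 / 0.0715)
L = 2.5464 cm

2.5464


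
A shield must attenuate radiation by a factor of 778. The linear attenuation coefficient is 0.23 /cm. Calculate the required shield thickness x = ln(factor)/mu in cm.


x = ln(factor) / mu
x = ln(778) / 0.23
x = 28.942 cm

28.942


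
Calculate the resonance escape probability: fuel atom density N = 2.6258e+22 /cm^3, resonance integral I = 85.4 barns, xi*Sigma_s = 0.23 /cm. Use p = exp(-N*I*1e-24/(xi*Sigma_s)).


p = exp(-N * I * 1e-24 / (xi*Sigma_s))
p = exp(-2.6258e+22 * 85.4 * 1e-24 / 0.23)
p = 5.8312e-05

5.8312e-05


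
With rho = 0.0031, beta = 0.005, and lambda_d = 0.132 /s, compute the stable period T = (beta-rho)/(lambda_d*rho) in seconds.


T = (beta - rho) / (lambda_d * rho)
T = (0.005 - 0.0031) / (0.132 * 0.0031)
T = 4.6432 s

4.6432


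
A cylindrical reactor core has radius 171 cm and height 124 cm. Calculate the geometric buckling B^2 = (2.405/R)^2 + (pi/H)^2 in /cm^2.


B^2 = (2.405/R)^2 + (pi/H)^2
B^2 = (2.405/171)^2 + (pi/124)^2
B^2 = 8.3969e-04 /cm^2

8.3969e-04


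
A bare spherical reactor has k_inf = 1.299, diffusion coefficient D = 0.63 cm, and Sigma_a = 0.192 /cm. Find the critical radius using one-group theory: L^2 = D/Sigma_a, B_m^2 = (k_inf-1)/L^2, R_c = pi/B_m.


L^2 = D / Sigma_a = 0.63 / 0.192 = 3.281250 cm^2
B_m^2 = (k_inf - 1) / L^2 = (1.299 - 1) / 3.281250 = 0.09112381 /cm^2
For a bare sphere: B_g = pi/R, so R_c = pi / sqrt(B_m^2)
R_c = pi / sqrt(0.09112381) = 10.407 cm

10.407


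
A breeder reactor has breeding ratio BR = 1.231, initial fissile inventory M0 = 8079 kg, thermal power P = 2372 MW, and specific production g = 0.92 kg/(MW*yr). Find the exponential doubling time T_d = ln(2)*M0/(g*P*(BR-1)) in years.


Breeding gain G = BR - 1 = 1.231 - 1 = 0.231
Fissile production rate = g * P * G = 0.92 * 2372 * 0.231 = 504.09744 kg/yr
T_d = ln(2) * M0 / (g * P * G)
T_d = ln(2) * 8079 / 504.09744 = 11.109 yr

11.109


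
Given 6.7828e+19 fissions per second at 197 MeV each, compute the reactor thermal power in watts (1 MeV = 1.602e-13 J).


P = fission_rate * E_MeV * 1.602e-13
P = 6.7828e+19 * 197 * 1.602e-13
P = 2.1406e+09 W

2.1406e+09


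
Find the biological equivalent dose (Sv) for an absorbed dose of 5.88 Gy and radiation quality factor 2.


H = D * Q
H = 5.88 * 2
H = 11.760 Sv

11.760


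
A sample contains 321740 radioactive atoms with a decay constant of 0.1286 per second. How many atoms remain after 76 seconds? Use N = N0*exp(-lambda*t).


N = N0 * exp(-lambda * t)
N = 321740 * exp(-0.1286 * 76)
N = 18.318

18.318


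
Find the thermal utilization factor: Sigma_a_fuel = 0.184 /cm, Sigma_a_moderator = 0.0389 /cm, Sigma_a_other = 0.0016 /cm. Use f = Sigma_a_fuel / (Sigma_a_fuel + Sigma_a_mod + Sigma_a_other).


f = Sigma_a_fuel / (Sigma_a_fuel + Sigma_a_mod + Sigma_a_other)
f = 0.184 / (0.184 + 0.0389 + 0.0016)
f = 0.81960

0.81960


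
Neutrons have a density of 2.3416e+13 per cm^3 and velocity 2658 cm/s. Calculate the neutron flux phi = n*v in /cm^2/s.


phi = n * v
phi = 2.3416e+13 * 2658
phi = 6.2240e+16 /cm^2/s

6.2240e+16


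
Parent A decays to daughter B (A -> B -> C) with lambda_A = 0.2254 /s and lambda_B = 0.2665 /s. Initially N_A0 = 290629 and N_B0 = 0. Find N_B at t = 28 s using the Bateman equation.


N_B(t) = lambda_A * N_A0 / (lambda_B - lambda_A) * [exp(-lambda_A*t) - exp(-lambda_B*t)]
exp(-0.2254*28) = 0.001815853; exp(-0.2665*28) = 5.745060e-04
N_B = 0.2254 * 290629 / (0.2665 - 0.2254) * (0.001815853 - 5.745060e-04)
N_B = 1978.5

1978.5


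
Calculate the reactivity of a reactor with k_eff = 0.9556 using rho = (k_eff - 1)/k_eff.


rho = (k_eff - 1) / k_eff
rho = (0.9556 - 1) / 0.9556
rho = -0.046463

-0.046463


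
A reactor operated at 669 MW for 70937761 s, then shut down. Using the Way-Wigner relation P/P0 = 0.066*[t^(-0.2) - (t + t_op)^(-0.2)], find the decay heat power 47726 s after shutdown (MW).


P/P0 = 0.066 * [t^(-0.2) - (t + t_op)^(-0.2)]
P/P0 = 0.066 * [47726^(-0.2) - (47726 + 70937761)^(-0.2)]
P/P0 = 0.066 * [0.1159442 - 0.02690086] = 0.005876860
P = 669 * 0.005876860 = 3.9316 MW

3.9316


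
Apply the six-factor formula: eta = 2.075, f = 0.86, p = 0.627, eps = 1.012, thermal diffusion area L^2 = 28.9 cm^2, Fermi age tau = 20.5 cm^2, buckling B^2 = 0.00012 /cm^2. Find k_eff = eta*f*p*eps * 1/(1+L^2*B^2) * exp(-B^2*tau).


k_inf = eta*f*p*eps = 2.075*0.86*0.627*1.012 = 1.132308
P_TNL = 1/(1 + L^2*B^2) = 1/(1 + 28.9*0.00012) = 0.9965440
P_FNL = exp(-B^2*tau) = exp(-0.00012*20.5) = 0.9975430
k_eff = k_inf * P_TNL * P_FNL = 1.132308 * 0.9965440 * 0.9975430
k_eff = 1.1256

1.1256
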